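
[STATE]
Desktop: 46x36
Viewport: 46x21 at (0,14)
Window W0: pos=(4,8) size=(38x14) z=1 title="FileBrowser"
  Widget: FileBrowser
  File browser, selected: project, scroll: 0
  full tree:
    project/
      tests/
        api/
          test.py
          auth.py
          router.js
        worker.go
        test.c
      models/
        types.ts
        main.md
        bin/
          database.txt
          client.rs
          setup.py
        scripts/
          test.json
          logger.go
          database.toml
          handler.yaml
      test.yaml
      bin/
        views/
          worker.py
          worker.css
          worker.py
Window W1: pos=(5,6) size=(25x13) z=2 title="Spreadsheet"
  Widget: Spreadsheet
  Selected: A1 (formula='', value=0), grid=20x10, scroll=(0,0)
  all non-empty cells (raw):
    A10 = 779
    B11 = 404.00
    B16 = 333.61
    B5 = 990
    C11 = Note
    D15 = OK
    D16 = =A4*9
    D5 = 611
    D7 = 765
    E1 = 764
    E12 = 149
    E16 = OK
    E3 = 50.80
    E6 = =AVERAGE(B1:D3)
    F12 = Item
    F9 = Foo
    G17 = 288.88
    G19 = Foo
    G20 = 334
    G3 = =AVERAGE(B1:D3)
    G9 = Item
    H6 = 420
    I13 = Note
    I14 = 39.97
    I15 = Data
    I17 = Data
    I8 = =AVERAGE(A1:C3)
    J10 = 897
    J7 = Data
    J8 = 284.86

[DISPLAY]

    ┃┃  3        0       0   ┃           ┃    
    ┃┃  4        0       0   ┃           ┃    
    ┃┃  5        0     990   ┃           ┃    
    ┃┃  6        0       0   ┃           ┃    
    ┃┗━━━━━━━━━━━━━━━━━━━━━━━┛           ┃    
    ┃                                    ┃    
    ┃                                    ┃    
    ┗━━━━━━━━━━━━━━━━━━━━━━━━━━━━━━━━━━━━┛    
                                              
                                              
                                              
                                              
                                              
                                              
                                              
                                              
                                              
                                              
                                              
                                              
                                              


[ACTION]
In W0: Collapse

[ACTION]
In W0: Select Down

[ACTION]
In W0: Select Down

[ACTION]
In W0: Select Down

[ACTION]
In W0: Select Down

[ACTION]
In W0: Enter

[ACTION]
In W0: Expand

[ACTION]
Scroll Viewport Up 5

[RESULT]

    ┃┃A1:                    ┃           ┃    
    ┠┃       A       B       ┃───────────┨    
    ┃┃-----------------------┃           ┃    
    ┃┃  1      [0]       0   ┃           ┃    
    ┃┃  2        0       0   ┃           ┃    
    ┃┃  3        0       0   ┃           ┃    
    ┃┃  4        0       0   ┃           ┃    
    ┃┃  5        0     990   ┃           ┃    
    ┃┃  6        0       0   ┃           ┃    
    ┃┗━━━━━━━━━━━━━━━━━━━━━━━┛           ┃    
    ┃                                    ┃    
    ┃                                    ┃    
    ┗━━━━━━━━━━━━━━━━━━━━━━━━━━━━━━━━━━━━┛    
                                              
                                              
                                              
                                              
                                              
                                              
                                              
                                              


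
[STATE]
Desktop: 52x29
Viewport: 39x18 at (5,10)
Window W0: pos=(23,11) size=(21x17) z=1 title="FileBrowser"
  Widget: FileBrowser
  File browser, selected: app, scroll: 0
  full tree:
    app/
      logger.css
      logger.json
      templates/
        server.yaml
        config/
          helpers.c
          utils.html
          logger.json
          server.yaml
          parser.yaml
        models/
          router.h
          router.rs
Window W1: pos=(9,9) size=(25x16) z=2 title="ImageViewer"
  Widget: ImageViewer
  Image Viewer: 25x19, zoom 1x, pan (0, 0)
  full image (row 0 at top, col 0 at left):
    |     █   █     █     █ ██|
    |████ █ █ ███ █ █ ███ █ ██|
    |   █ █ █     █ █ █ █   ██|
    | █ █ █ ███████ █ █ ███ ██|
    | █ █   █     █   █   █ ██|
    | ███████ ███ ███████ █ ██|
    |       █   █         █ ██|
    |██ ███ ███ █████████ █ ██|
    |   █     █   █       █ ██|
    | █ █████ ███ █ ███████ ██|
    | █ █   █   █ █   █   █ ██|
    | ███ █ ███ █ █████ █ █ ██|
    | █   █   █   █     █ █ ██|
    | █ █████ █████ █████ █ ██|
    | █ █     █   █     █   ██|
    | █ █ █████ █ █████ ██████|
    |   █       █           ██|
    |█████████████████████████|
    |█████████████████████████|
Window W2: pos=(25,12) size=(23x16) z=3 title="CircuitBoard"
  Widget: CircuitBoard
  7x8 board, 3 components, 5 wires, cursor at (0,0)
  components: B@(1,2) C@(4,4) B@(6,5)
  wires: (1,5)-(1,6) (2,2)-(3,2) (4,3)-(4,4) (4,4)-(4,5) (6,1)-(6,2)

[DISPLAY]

    ┃ ImageViewer           ┃          
    ┠───────────────────────┨━━━━━━━━━┓
    ┃     █   █     ┏━━━━━━━━━━━━━━━━━━
    ┃████ █ █ ███ █ ┃ CircuitBoard     
    ┃   █ █ █     █ ┠──────────────────
    ┃ █ █ █ ███████ ┃   0 1 2 3 4 5 6  
    ┃ █ █   █     █ ┃0  [.]            
    ┃ ███████ ███ ██┃                  
    ┃       █   █   ┃1           B     
    ┃██ ███ ███ ████┃                  
    ┃   █     █   █ ┃2           ·     
    ┃ █ █████ ███ █ ┃            │     
    ┃ █ █   █   █ █ ┃3           ·     
    ┃ ███ █ ███ █ ██┃                  
    ┗━━━━━━━━━━━━━━━┃4               · 
                  ┃ ┃                  
                  ┃ ┃5                 
                  ┗━┗━━━━━━━━━━━━━━━━━━


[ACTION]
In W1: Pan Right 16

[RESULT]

    ┃ ImageViewer           ┃          
    ┠───────────────────────┨━━━━━━━━━┓
    ┃     █ ██      ┏━━━━━━━━━━━━━━━━━━
    ┃ ███ █ ██      ┃ CircuitBoard     
    ┃ █ █   ██      ┠──────────────────
    ┃ █ ███ ██      ┃   0 1 2 3 4 5 6  
    ┃ █   █ ██      ┃0  [.]            
    ┃████ █ ██      ┃                  
    ┃     █ ██      ┃1           B     
    ┃████ █ ██      ┃                  
    ┃     █ ██      ┃2           ·     
    ┃██████ ██      ┃            │     
    ┃ █   █ ██      ┃3           ·     
    ┃██ █ █ ██      ┃                  
    ┗━━━━━━━━━━━━━━━┃4               · 
                  ┃ ┃                  
                  ┃ ┃5                 
                  ┗━┗━━━━━━━━━━━━━━━━━━


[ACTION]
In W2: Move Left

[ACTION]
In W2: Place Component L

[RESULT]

    ┃ ImageViewer           ┃          
    ┠───────────────────────┨━━━━━━━━━┓
    ┃     █ ██      ┏━━━━━━━━━━━━━━━━━━
    ┃ ███ █ ██      ┃ CircuitBoard     
    ┃ █ █   ██      ┠──────────────────
    ┃ █ ███ ██      ┃   0 1 2 3 4 5 6  
    ┃ █   █ ██      ┃0  [L]            
    ┃████ █ ██      ┃                  
    ┃     █ ██      ┃1           B     
    ┃████ █ ██      ┃                  
    ┃     █ ██      ┃2           ·     
    ┃██████ ██      ┃            │     
    ┃ █   █ ██      ┃3           ·     
    ┃██ █ █ ██      ┃                  
    ┗━━━━━━━━━━━━━━━┃4               · 
                  ┃ ┃                  
                  ┃ ┃5                 
                  ┗━┗━━━━━━━━━━━━━━━━━━


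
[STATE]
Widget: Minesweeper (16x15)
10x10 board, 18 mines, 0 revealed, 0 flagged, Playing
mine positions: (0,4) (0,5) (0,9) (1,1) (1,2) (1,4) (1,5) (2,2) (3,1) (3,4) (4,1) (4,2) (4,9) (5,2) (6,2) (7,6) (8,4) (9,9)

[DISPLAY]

■■■■■■■■■■      
■■■■■■■■■■      
■■■■■■■■■■      
■■■■■■■■■■      
■■■■■■■■■■      
■■■■■■■■■■      
■■■■■■■■■■      
■■■■■■■■■■      
■■■■■■■■■■      
■■■■■■■■■■      
                
                
                
                
                


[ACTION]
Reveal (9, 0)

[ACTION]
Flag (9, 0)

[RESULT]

■■■■■■■■■■      
■■■■■■■■■■      
■■■■■■■■■■      
■■■■■■■■■■      
■■■■■■■■■■      
14■■■■■■■■      
 2■■■■■■■■      
 112■■■■■■      
   1■■■■■■      
   1■■■■■■      
                
                
                
                
                


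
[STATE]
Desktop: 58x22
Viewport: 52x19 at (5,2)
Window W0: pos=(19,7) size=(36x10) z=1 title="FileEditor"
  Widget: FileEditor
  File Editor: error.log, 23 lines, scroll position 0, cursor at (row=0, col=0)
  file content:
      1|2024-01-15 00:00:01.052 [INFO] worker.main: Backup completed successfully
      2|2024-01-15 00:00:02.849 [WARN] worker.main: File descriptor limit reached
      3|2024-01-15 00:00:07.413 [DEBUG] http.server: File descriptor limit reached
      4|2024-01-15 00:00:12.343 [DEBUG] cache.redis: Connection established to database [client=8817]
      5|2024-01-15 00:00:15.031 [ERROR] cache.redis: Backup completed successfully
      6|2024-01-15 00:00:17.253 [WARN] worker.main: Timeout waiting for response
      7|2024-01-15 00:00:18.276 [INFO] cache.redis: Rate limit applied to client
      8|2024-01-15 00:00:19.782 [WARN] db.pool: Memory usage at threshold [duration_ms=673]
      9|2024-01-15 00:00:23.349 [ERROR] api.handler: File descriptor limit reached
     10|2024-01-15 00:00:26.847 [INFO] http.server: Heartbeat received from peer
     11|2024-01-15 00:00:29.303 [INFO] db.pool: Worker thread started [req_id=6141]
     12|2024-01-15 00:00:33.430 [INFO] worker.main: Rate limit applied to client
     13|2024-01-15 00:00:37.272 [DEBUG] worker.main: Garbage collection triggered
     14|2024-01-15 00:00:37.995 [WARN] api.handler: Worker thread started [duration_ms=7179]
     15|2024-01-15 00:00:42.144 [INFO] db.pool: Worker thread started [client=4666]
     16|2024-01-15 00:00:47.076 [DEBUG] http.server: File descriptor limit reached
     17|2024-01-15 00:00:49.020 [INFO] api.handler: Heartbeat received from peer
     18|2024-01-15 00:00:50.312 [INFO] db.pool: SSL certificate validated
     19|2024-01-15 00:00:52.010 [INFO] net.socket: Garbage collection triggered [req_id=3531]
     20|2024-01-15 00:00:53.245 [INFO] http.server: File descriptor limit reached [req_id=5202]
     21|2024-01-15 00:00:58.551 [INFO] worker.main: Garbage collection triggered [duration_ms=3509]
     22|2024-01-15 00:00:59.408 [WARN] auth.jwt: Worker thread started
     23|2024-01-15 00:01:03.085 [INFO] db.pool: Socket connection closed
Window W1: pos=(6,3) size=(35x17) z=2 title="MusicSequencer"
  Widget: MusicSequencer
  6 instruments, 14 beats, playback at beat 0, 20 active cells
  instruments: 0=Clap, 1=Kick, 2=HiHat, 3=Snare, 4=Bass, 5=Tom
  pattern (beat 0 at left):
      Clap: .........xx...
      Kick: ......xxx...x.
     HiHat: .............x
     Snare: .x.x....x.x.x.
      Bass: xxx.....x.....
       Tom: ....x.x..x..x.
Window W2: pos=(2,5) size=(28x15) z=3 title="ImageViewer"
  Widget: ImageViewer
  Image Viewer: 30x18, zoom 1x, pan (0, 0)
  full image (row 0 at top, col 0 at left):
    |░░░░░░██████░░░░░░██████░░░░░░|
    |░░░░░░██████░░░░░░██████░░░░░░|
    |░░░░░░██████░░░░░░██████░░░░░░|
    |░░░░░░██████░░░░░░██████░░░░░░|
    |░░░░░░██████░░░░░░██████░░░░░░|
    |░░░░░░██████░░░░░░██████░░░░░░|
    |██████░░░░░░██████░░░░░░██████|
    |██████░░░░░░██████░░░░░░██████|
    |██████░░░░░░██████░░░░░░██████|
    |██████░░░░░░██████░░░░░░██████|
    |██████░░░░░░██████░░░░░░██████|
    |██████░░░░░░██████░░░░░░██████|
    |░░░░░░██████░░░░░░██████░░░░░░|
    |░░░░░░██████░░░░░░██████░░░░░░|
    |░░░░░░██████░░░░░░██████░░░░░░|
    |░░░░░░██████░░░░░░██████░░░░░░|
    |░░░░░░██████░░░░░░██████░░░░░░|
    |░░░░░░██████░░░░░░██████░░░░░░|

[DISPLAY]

                                                    
 ┏━━━━━━━━━━━━━━━━━━━━━━━━━━━━━━━━━┓                
 ┃ MusicSequencer                  ┃                
━━━━━━━━━━━━━━━━━━━━━━━━┓──────────┨                
mageViewer              ┃          ┃                
────────────────────────┨          ┃━━━━━━━━━━━━━┓  
░░░░██████░░░░░░██████░░┃          ┃             ┃  
░░░░██████░░░░░░██████░░┃          ┃─────────────┨  
░░░░██████░░░░░░██████░░┃          ┃52 [INFO] wo▲┃  
░░░░██████░░░░░░██████░░┃          ┃49 [WARN] wo█┃  
░░░░██████░░░░░░██████░░┃          ┃13 [DEBUG] h░┃  
░░░░██████░░░░░░██████░░┃          ┃43 [DEBUG] c░┃  
████░░░░░░██████░░░░░░██┃          ┃31 [ERROR] c░┃  
████░░░░░░██████░░░░░░██┃          ┃53 [WARN] wo▼┃  
████░░░░░░██████░░░░░░██┃          ┃━━━━━━━━━━━━━┛  
████░░░░░░██████░░░░░░██┃          ┃                
████░░░░░░██████░░░░░░██┃          ┃                
━━━━━━━━━━━━━━━━━━━━━━━━┛━━━━━━━━━━┛                
                                                    


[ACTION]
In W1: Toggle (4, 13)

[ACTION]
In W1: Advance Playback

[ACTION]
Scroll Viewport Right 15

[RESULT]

                                                    
┏━━━━━━━━━━━━━━━━━━━━━━━━━━━━━━━━━┓                 
┃ MusicSequencer                  ┃                 
━━━━━━━━━━━━━━━━━━━━━━━┓──────────┨                 
ageViewer              ┃          ┃                 
───────────────────────┨          ┃━━━━━━━━━━━━━┓   
░░░██████░░░░░░██████░░┃          ┃             ┃   
░░░██████░░░░░░██████░░┃          ┃─────────────┨   
░░░██████░░░░░░██████░░┃          ┃52 [INFO] wo▲┃   
░░░██████░░░░░░██████░░┃          ┃49 [WARN] wo█┃   
░░░██████░░░░░░██████░░┃          ┃13 [DEBUG] h░┃   
░░░██████░░░░░░██████░░┃          ┃43 [DEBUG] c░┃   
███░░░░░░██████░░░░░░██┃          ┃31 [ERROR] c░┃   
███░░░░░░██████░░░░░░██┃          ┃53 [WARN] wo▼┃   
███░░░░░░██████░░░░░░██┃          ┃━━━━━━━━━━━━━┛   
███░░░░░░██████░░░░░░██┃          ┃                 
███░░░░░░██████░░░░░░██┃          ┃                 
━━━━━━━━━━━━━━━━━━━━━━━┛━━━━━━━━━━┛                 
                                                    


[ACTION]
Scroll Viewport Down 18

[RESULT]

┏━━━━━━━━━━━━━━━━━━━━━━━━━━━━━━━━━┓                 
┃ MusicSequencer                  ┃                 
━━━━━━━━━━━━━━━━━━━━━━━┓──────────┨                 
ageViewer              ┃          ┃                 
───────────────────────┨          ┃━━━━━━━━━━━━━┓   
░░░██████░░░░░░██████░░┃          ┃             ┃   
░░░██████░░░░░░██████░░┃          ┃─────────────┨   
░░░██████░░░░░░██████░░┃          ┃52 [INFO] wo▲┃   
░░░██████░░░░░░██████░░┃          ┃49 [WARN] wo█┃   
░░░██████░░░░░░██████░░┃          ┃13 [DEBUG] h░┃   
░░░██████░░░░░░██████░░┃          ┃43 [DEBUG] c░┃   
███░░░░░░██████░░░░░░██┃          ┃31 [ERROR] c░┃   
███░░░░░░██████░░░░░░██┃          ┃53 [WARN] wo▼┃   
███░░░░░░██████░░░░░░██┃          ┃━━━━━━━━━━━━━┛   
███░░░░░░██████░░░░░░██┃          ┃                 
███░░░░░░██████░░░░░░██┃          ┃                 
━━━━━━━━━━━━━━━━━━━━━━━┛━━━━━━━━━━┛                 
                                                    
                                                    


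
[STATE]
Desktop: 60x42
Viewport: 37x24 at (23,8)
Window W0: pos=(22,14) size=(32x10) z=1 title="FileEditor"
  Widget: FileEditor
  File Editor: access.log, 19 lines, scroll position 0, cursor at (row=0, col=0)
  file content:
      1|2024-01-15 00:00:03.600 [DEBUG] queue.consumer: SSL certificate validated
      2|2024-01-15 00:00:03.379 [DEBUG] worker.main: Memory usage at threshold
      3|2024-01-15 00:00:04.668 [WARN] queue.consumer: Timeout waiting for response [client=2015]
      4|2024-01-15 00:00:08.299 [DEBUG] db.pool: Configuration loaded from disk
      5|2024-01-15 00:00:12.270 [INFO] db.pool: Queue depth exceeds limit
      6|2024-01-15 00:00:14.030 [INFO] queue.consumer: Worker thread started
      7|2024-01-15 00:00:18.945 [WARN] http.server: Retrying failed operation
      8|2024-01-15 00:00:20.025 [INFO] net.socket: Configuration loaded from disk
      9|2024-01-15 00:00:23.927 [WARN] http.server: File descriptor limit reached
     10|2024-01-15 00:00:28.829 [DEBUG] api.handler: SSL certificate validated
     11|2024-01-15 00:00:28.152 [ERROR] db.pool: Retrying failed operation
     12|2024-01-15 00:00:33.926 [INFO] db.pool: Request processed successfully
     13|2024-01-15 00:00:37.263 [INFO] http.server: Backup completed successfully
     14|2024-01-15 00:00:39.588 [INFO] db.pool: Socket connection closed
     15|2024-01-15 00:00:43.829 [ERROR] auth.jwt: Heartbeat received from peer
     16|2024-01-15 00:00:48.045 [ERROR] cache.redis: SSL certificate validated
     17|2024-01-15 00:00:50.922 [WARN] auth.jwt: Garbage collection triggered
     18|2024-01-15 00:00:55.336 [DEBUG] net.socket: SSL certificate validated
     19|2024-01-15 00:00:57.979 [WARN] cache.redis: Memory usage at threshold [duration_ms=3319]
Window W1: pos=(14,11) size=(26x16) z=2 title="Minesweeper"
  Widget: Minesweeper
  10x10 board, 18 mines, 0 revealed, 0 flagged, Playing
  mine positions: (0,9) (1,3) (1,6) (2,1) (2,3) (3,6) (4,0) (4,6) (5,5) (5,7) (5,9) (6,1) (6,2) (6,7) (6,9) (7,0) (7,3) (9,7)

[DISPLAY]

                                     
                                     
                                     
━━━━━━━━━━━━━━━━┓                    
eper            ┃                    
────────────────┨                    
■■              ┃━━━━━━━━━━━━━┓      
■■              ┃             ┃      
■■              ┃─────────────┨      
■■              ┃03.600 [DEBU▲┃      
■■              ┃03.379 [DEBU█┃      
■■              ┃04.668 [WARN░┃      
■■              ┃08.299 [DEBU░┃      
■■              ┃12.270 [INFO░┃      
■■              ┃14.030 [INFO▼┃      
■■              ┃━━━━━━━━━━━━━┛      
                ┃                    
                ┃                    
━━━━━━━━━━━━━━━━┛                    
                                     
                                     
                                     
                                     
                                     


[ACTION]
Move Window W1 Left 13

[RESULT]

                                     
                                     
                                     
━━━┓                                 
   ┃                                 
───┨                                 
   ┃━━━━━━━━━━━━━━━━━━━━━━━━━━┓      
   ┃eEditor                   ┃      
   ┃──────────────────────────┨      
   ┃-01-15 00:00:03.600 [DEBU▲┃      
   ┃-01-15 00:00:03.379 [DEBU█┃      
   ┃-01-15 00:00:04.668 [WARN░┃      
   ┃-01-15 00:00:08.299 [DEBU░┃      
   ┃-01-15 00:00:12.270 [INFO░┃      
   ┃-01-15 00:00:14.030 [INFO▼┃      
   ┃━━━━━━━━━━━━━━━━━━━━━━━━━━┛      
   ┃                                 
   ┃                                 
━━━┛                                 
                                     
                                     
                                     
                                     
                                     


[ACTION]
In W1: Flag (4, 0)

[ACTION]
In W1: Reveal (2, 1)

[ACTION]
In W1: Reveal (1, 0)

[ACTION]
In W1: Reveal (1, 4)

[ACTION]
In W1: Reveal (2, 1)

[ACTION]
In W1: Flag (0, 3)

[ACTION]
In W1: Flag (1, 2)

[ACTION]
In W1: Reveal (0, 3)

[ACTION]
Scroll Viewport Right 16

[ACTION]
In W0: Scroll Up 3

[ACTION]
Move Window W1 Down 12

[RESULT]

                                     
                                     
                                     
                                     
                                     
                                     
━━━━━━━━━━━━━━━━━━━━━━━━━━━━━━┓      
 FileEditor                   ┃      
──────────────────────────────┨      
█024-01-15 00:00:03.600 [DEBU▲┃      
2024-01-15 00:00:03.379 [DEBU█┃      
2024-01-15 00:00:04.668 [WARN░┃      
2024-01-15 00:00:08.299 [DEBU░┃      
2024-01-15 00:00:12.270 [INFO░┃      
2024-01-15 00:00:14.030 [INFO▼┃      
━━━┓━━━━━━━━━━━━━━━━━━━━━━━━━━┛      
   ┃                                 
───┨                                 
   ┃                                 
   ┃                                 
   ┃                                 
   ┃                                 
   ┃                                 
   ┃                                 


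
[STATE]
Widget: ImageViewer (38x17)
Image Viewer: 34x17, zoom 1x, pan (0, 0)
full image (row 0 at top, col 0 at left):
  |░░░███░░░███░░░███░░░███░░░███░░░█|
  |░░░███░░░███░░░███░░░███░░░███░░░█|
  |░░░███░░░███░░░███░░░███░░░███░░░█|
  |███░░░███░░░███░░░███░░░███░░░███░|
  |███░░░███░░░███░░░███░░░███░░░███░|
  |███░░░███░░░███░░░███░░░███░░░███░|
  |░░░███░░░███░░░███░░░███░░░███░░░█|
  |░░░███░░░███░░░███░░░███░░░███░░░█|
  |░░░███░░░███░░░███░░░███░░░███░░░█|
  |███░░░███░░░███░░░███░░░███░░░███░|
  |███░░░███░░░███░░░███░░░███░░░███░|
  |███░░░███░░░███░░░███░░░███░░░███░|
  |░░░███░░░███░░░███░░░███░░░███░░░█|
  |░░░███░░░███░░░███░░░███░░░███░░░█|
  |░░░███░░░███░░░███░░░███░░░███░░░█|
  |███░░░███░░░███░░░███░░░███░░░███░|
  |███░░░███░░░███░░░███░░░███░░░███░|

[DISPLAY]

░░░███░░░███░░░███░░░███░░░███░░░█    
░░░███░░░███░░░███░░░███░░░███░░░█    
░░░███░░░███░░░███░░░███░░░███░░░█    
███░░░███░░░███░░░███░░░███░░░███░    
███░░░███░░░███░░░███░░░███░░░███░    
███░░░███░░░███░░░███░░░███░░░███░    
░░░███░░░███░░░███░░░███░░░███░░░█    
░░░███░░░███░░░███░░░███░░░███░░░█    
░░░███░░░███░░░███░░░███░░░███░░░█    
███░░░███░░░███░░░███░░░███░░░███░    
███░░░███░░░███░░░███░░░███░░░███░    
███░░░███░░░███░░░███░░░███░░░███░    
░░░███░░░███░░░███░░░███░░░███░░░█    
░░░███░░░███░░░███░░░███░░░███░░░█    
░░░███░░░███░░░███░░░███░░░███░░░█    
███░░░███░░░███░░░███░░░███░░░███░    
███░░░███░░░███░░░███░░░███░░░███░    


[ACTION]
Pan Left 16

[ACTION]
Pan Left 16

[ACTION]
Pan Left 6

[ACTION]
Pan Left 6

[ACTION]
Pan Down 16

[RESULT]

███░░░███░░░███░░░███░░░███░░░███░    
                                      
                                      
                                      
                                      
                                      
                                      
                                      
                                      
                                      
                                      
                                      
                                      
                                      
                                      
                                      
                                      


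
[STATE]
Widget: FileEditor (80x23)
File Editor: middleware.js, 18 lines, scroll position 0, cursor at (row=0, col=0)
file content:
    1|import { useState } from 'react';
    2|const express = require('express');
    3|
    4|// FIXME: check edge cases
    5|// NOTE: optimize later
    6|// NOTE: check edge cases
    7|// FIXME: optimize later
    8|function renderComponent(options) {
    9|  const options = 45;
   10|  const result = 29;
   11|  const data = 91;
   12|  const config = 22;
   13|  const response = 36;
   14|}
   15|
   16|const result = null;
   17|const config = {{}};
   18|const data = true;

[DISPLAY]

█mport { useState } from 'react';                                              ▲
const express = require('express');                                            █
                                                                               ░
// FIXME: check edge cases                                                     ░
// NOTE: optimize later                                                        ░
// NOTE: check edge cases                                                      ░
// FIXME: optimize later                                                       ░
function renderComponent(options) {                                            ░
  const options = 45;                                                          ░
  const result = 29;                                                           ░
  const data = 91;                                                             ░
  const config = 22;                                                           ░
  const response = 36;                                                         ░
}                                                                              ░
                                                                               ░
const result = null;                                                           ░
const config = {{}};                                                           ░
const data = true;                                                             ░
                                                                               ░
                                                                               ░
                                                                               ░
                                                                               ░
                                                                               ▼


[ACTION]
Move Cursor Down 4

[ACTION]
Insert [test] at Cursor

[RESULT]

import { useState } from 'react';                                              ▲
const express = require('express');                                            █
                                                                               ░
// FIXME: check edge cases                                                     ░
test█/ NOTE: optimize later                                                    ░
// NOTE: check edge cases                                                      ░
// FIXME: optimize later                                                       ░
function renderComponent(options) {                                            ░
  const options = 45;                                                          ░
  const result = 29;                                                           ░
  const data = 91;                                                             ░
  const config = 22;                                                           ░
  const response = 36;                                                         ░
}                                                                              ░
                                                                               ░
const result = null;                                                           ░
const config = {{}};                                                           ░
const data = true;                                                             ░
                                                                               ░
                                                                               ░
                                                                               ░
                                                                               ░
                                                                               ▼


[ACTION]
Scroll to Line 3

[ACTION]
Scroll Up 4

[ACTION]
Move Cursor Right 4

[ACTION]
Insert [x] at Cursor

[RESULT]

import { useState } from 'react';                                              ▲
const express = require('express');                                            █
                                                                               ░
// FIXME: check edge cases                                                     ░
test// Nx█TE: optimize later                                                   ░
// NOTE: check edge cases                                                      ░
// FIXME: optimize later                                                       ░
function renderComponent(options) {                                            ░
  const options = 45;                                                          ░
  const result = 29;                                                           ░
  const data = 91;                                                             ░
  const config = 22;                                                           ░
  const response = 36;                                                         ░
}                                                                              ░
                                                                               ░
const result = null;                                                           ░
const config = {{}};                                                           ░
const data = true;                                                             ░
                                                                               ░
                                                                               ░
                                                                               ░
                                                                               ░
                                                                               ▼


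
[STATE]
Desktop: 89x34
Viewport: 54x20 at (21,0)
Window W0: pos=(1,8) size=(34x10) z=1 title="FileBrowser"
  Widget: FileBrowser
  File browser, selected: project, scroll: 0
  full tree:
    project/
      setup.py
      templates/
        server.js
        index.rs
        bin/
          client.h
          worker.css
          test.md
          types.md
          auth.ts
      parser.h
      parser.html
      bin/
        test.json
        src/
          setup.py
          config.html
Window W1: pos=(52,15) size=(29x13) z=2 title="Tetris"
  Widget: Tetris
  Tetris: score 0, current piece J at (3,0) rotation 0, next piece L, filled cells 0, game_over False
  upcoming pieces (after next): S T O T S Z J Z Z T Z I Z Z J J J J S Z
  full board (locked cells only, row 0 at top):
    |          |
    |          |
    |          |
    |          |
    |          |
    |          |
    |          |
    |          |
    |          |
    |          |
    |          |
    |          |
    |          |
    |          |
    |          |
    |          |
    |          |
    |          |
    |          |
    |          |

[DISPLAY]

                                                      
                                                      
                                                      
                                                      
                                                      
                                                      
                                                      
                                                      
━━━━━━━━━━━━━┓                                        
             ┃                                        
─────────────┨                                        
             ┃                                        
             ┃                                        
             ┃                                        
             ┃                                        
             ┃                 ┏━━━━━━━━━━━━━━━━━━━━━━
             ┃                 ┃ Tetris               
━━━━━━━━━━━━━┛                 ┠──────────────────────
                               ┃          │Next:      
                               ┃          │  ▒        


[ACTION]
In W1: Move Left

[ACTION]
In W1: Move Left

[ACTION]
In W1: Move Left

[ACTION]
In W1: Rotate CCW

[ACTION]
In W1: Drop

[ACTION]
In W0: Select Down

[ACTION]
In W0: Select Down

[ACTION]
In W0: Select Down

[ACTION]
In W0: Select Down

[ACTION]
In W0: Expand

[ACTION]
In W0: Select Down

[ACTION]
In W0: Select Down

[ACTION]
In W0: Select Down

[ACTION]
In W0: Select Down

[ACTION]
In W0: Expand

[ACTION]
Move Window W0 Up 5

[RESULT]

                                                      
                                                      
                                                      
━━━━━━━━━━━━━┓                                        
             ┃                                        
─────────────┨                                        
             ┃                                        
             ┃                                        
             ┃                                        
             ┃                                        
             ┃                                        
             ┃                                        
━━━━━━━━━━━━━┛                                        
                                                      
                                                      
                               ┏━━━━━━━━━━━━━━━━━━━━━━
                               ┃ Tetris               
                               ┠──────────────────────
                               ┃          │Next:      
                               ┃          │  ▒        
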